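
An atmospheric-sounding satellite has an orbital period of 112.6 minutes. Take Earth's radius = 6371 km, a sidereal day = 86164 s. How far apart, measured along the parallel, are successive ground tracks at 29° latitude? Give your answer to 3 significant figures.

2750 km

T = 112.6 min = 6756.0 s.
Node shift per orbit = (6756.0/86164) × 360° = 28.23°.
Equatorial spacing = 28.23 × 111.2 km/° = 3139 km.
At 29° latitude, spacing = 3139 × cos(29°) = 2745 km.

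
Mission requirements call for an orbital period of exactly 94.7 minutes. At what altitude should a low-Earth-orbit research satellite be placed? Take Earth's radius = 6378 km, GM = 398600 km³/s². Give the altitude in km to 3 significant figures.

T = 94.7 min = 5682.0 s.
From T = 2π√(a³/μ): a = (μ T²/4π²)^(1/3) = (398600 × 5682.0² / 4π²)^(1/3) = 6882 km.
Altitude h = a − R = 6882 − 6378 = 504 km.

504 km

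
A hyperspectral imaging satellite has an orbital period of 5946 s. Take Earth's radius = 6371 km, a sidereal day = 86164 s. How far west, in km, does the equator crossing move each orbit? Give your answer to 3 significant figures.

2760 km

During one orbit Earth rotates (5946.0 / 86164) × 360° = 24.84°.
At the equator that is 24.84° × (2π·6371/360) km/° = 24.84 × 111.2 = 2762 km.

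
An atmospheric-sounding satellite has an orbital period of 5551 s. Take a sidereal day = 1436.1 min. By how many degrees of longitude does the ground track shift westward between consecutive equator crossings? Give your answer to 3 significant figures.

During one orbit Earth rotates (5551.0 / 86166) × 360° = 23.19°.

23.2°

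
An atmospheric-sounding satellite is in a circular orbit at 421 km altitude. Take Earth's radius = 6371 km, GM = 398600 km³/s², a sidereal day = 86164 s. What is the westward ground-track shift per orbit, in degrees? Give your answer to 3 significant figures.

Semi-major axis a = 6371 + 421 = 6792 km. Period T = 2π√(a³/μ) = 2π√(6792³/398600) = 5570.7 s = 92.84 min.
During one orbit Earth rotates (5570.7 / 86164) × 360° = 23.27°.

23.3°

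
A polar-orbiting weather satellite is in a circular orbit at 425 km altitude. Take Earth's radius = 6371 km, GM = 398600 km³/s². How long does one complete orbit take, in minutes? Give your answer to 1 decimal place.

92.9 min

Semi-major axis a = 6371 + 425 = 6796 km. Period T = 2π√(a³/μ) = 2π√(6796³/398600) = 5575.6 s = 92.93 min.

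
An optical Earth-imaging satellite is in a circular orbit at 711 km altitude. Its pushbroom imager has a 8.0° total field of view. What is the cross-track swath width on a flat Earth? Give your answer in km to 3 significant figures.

Half-angle = 8.0°/2 = 4°.
Swath width ≈ 2h·tan(θ/2) = 2 × 711 × tan(4°) = 99.4 km.

99.4 km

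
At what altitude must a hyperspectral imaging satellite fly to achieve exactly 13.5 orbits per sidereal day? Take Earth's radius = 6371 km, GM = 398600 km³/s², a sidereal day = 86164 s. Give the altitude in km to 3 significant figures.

1070 km

Required period T = 86164 / 13.5 = 6382.5 s.
From T = 2π√(a³/μ): a = (μ T²/4π²)^(1/3) = (398600 × 6382.5² / 4π²)^(1/3) = 7437 km.
Altitude h = a − R = 7437 − 6371 = 1066 km.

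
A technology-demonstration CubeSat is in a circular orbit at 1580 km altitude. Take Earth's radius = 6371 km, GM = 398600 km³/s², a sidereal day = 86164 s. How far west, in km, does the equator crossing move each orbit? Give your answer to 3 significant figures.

3280 km

Semi-major axis a = 6371 + 1580 = 7951 km. Period T = 2π√(a³/μ) = 2π√(7951³/398600) = 7055.8 s = 117.60 min.
During one orbit Earth rotates (7055.8 / 86164) × 360° = 29.48°.
At the equator that is 29.48° × (2π·6371/360) km/° = 29.48 × 111.2 = 3278 km.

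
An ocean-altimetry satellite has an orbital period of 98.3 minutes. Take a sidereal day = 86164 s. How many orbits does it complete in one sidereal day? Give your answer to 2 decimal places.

14.61

T = 98.3 min = 5898.0 s.
Orbits per sidereal day = 86164 / 5898.0 = 14.609.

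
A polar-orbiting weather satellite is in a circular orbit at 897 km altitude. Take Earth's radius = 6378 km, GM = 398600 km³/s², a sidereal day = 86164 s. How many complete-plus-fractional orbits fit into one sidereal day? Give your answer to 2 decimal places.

Semi-major axis a = 6378 + 897 = 7275 km. Period T = 2π√(a³/μ) = 2π√(7275³/398600) = 6175.3 s = 102.92 min.
Orbits per sidereal day = 86164 / 6175.3 = 13.953.

13.95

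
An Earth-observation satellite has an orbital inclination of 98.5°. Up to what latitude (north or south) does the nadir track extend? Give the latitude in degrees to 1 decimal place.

Retrograde orbit: the ground track reaches ±(180° − i) = ±(180 − 98.5) = ±81.5°.

81.5°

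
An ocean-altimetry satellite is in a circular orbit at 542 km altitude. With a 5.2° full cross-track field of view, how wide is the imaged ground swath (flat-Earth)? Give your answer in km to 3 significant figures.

Half-angle = 5.2°/2 = 2.6°.
Swath width ≈ 2h·tan(θ/2) = 2 × 542 × tan(2.6°) = 49.2 km.

49.2 km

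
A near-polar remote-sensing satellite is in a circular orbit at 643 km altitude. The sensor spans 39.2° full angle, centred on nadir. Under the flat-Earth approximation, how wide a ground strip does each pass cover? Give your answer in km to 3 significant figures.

Half-angle = 39.2°/2 = 19.6°.
Swath width ≈ 2h·tan(θ/2) = 2 × 643 × tan(19.6°) = 457.9 km.

458 km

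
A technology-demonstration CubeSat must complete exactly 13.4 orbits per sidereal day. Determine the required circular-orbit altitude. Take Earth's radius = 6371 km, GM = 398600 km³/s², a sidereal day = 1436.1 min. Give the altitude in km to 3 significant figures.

1100 km

Required period T = 86166 / 13.4 = 6430.3 s.
From T = 2π√(a³/μ): a = (μ T²/4π²)^(1/3) = (398600 × 6430.3² / 4π²)^(1/3) = 7474 km.
Altitude h = a − R = 7474 − 6371 = 1103 km.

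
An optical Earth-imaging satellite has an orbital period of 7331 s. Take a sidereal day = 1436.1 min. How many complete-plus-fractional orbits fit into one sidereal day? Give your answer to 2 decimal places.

11.75

Orbits per sidereal day = 86166 / 7331.0 = 11.754.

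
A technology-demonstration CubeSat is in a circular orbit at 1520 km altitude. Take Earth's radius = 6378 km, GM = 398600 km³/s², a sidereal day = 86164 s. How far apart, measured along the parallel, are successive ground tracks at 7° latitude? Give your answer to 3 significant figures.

Semi-major axis a = 6378 + 1520 = 7898 km. Period T = 2π√(a³/μ) = 2π√(7898³/398600) = 6985.3 s = 116.42 min.
Node shift per orbit = (6985.3/86164) × 360° = 29.19°.
Equatorial spacing = 29.19 × 111.3 km/° = 3249 km.
At 7° latitude, spacing = 3249 × cos(7°) = 3225 km.

3220 km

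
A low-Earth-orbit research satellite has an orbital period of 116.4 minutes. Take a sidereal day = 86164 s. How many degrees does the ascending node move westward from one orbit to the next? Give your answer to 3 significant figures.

29.2°

T = 116.4 min = 6984.0 s.
During one orbit Earth rotates (6984.0 / 86164) × 360° = 29.18°.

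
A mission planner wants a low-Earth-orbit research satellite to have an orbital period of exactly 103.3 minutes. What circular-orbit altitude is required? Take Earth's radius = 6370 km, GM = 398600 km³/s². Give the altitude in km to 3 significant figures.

T = 103.3 min = 6198.0 s.
From T = 2π√(a³/μ): a = (μ T²/4π²)^(1/3) = (398600 × 6198.0² / 4π²)^(1/3) = 7293 km.
Altitude h = a − R = 7293 − 6370 = 923 km.

923 km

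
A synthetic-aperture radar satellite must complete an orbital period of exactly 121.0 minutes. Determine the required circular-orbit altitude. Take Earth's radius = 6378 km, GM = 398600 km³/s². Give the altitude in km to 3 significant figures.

1730 km

T = 121.0 min = 7260.0 s.
From T = 2π√(a³/μ): a = (μ T²/4π²)^(1/3) = (398600 × 7260.0² / 4π²)^(1/3) = 8104 km.
Altitude h = a − R = 8104 − 6378 = 1726 km.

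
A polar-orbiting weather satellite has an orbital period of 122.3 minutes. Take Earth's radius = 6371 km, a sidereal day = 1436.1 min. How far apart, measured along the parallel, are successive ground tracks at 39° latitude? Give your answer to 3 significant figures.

2650 km

T = 122.3 min = 7338.0 s.
Node shift per orbit = (7338.0/86166) × 360° = 30.66°.
Equatorial spacing = 30.66 × 111.2 km/° = 3409 km.
At 39° latitude, spacing = 3409 × cos(39°) = 2649 km.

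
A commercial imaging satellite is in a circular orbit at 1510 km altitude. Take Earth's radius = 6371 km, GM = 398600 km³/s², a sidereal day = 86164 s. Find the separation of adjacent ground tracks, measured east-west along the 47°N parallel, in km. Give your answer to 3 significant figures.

2210 km

Semi-major axis a = 6371 + 1510 = 7881 km. Period T = 2π√(a³/μ) = 2π√(7881³/398600) = 6962.8 s = 116.05 min.
Node shift per orbit = (6962.8/86164) × 360° = 29.09°.
Equatorial spacing = 29.09 × 111.2 km/° = 3235 km.
At 47° latitude, spacing = 3235 × cos(47°) = 2206 km.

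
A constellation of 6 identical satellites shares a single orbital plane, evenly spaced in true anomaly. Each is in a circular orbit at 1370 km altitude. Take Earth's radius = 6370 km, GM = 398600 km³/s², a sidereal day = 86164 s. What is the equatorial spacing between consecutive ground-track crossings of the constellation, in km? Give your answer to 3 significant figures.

525 km

Semi-major axis a = 6370 + 1370 = 7740 km. Period T = 2π√(a³/μ) = 2π√(7740³/398600) = 6776.8 s = 112.95 min.
Single-satellite node shift = (6776.8/86164) × 360° = 28.31°.
With 6 satellites evenly phased, successive equator crossings are 28.31/6 = 4.719° apart.
That is 4.719 × 111.2 = 525 km at the equator.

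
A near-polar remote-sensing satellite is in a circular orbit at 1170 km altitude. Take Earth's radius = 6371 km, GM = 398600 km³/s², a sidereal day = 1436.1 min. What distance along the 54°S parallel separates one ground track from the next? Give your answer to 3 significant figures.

1780 km

Semi-major axis a = 6371 + 1170 = 7541 km. Period T = 2π√(a³/μ) = 2π√(7541³/398600) = 6517.1 s = 108.62 min.
Node shift per orbit = (6517.1/86166) × 360° = 27.23°.
Equatorial spacing = 27.23 × 111.2 km/° = 3028 km.
At 54° latitude, spacing = 3028 × cos(54°) = 1780 km.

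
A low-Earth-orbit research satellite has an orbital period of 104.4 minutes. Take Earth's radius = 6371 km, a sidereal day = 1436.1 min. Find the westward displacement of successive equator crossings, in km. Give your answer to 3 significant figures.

2910 km

T = 104.4 min = 6264.0 s.
During one orbit Earth rotates (6264.0 / 86166) × 360° = 26.17°.
At the equator that is 26.17° × (2π·6371/360) km/° = 26.17 × 111.2 = 2910 km.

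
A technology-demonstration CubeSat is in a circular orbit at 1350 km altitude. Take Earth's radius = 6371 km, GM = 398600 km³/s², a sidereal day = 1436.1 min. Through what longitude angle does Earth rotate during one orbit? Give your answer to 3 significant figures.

28.2°

Semi-major axis a = 6371 + 1350 = 7721 km. Period T = 2π√(a³/μ) = 2π√(7721³/398600) = 6751.8 s = 112.53 min.
During one orbit Earth rotates (6751.8 / 86166) × 360° = 28.21°.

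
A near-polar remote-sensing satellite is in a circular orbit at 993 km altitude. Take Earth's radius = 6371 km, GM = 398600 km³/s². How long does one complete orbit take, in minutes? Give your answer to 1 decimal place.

Semi-major axis a = 6371 + 993 = 7364 km. Period T = 2π√(a³/μ) = 2π√(7364³/398600) = 6289.0 s = 104.82 min.

104.8 min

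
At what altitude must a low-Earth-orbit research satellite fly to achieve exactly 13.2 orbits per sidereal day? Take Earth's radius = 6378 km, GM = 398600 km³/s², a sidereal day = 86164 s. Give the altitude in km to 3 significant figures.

1170 km

Required period T = 86164 / 13.2 = 6527.6 s.
From T = 2π√(a³/μ): a = (μ T²/4π²)^(1/3) = (398600 × 6527.6² / 4π²)^(1/3) = 7549 km.
Altitude h = a − R = 7549 − 6378 = 1171 km.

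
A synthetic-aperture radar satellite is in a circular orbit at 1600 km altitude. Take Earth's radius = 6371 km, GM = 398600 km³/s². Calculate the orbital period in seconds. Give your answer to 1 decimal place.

Semi-major axis a = 6371 + 1600 = 7971 km. Period T = 2π√(a³/μ) = 2π√(7971³/398600) = 7082.4 s = 118.04 min.

7082.4 seconds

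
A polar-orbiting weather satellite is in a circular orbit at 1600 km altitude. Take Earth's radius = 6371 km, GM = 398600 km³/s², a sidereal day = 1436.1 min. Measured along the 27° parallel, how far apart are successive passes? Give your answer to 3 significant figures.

2930 km

Semi-major axis a = 6371 + 1600 = 7971 km. Period T = 2π√(a³/μ) = 2π√(7971³/398600) = 7082.4 s = 118.04 min.
Node shift per orbit = (7082.4/86166) × 360° = 29.59°.
Equatorial spacing = 29.59 × 111.2 km/° = 3290 km.
At 27° latitude, spacing = 3290 × cos(27°) = 2932 km.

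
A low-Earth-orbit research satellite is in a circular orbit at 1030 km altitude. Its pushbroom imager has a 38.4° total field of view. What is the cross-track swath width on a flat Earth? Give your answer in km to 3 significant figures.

Half-angle = 38.4°/2 = 19.2°.
Swath width ≈ 2h·tan(θ/2) = 2 × 1030 × tan(19.2°) = 717.4 km.

717 km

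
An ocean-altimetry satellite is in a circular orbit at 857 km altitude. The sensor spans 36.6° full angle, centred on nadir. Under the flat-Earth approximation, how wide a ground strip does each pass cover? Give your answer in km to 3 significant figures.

567 km

Half-angle = 36.6°/2 = 18.3°.
Swath width ≈ 2h·tan(θ/2) = 2 × 857 × tan(18.3°) = 566.9 km.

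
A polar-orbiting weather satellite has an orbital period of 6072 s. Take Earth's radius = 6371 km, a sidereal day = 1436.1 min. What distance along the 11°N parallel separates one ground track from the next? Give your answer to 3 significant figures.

Node shift per orbit = (6072.0/86166) × 360° = 25.37°.
Equatorial spacing = 25.37 × 111.2 km/° = 2821 km.
At 11° latitude, spacing = 2821 × cos(11°) = 2769 km.

2770 km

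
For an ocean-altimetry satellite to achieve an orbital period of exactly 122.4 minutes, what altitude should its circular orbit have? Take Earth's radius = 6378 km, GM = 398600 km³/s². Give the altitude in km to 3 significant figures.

T = 122.4 min = 7344.0 s.
From T = 2π√(a³/μ): a = (μ T²/4π²)^(1/3) = (398600 × 7344.0² / 4π²)^(1/3) = 8166 km.
Altitude h = a − R = 8166 − 6378 = 1788 km.

1790 km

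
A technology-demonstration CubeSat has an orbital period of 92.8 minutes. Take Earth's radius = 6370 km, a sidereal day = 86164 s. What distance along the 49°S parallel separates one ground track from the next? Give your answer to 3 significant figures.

T = 92.8 min = 5568.0 s.
Node shift per orbit = (5568.0/86164) × 360° = 23.26°.
Equatorial spacing = 23.26 × 111.2 km/° = 2586 km.
At 49° latitude, spacing = 2586 × cos(49°) = 1697 km.

1700 km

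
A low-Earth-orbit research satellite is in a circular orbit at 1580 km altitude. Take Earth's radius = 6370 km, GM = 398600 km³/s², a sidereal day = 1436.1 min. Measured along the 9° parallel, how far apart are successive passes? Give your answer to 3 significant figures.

3240 km

Semi-major axis a = 6370 + 1580 = 7950 km. Period T = 2π√(a³/μ) = 2π√(7950³/398600) = 7054.4 s = 117.57 min.
Node shift per orbit = (7054.4/86166) × 360° = 29.47°.
Equatorial spacing = 29.47 × 111.2 km/° = 3277 km.
At 9° latitude, spacing = 3277 × cos(9°) = 3236 km.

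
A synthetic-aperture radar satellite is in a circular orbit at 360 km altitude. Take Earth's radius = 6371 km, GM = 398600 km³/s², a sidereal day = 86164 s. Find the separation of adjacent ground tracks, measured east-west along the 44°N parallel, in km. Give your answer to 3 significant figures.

1840 km

Semi-major axis a = 6371 + 360 = 6731 km. Period T = 2π√(a³/μ) = 2π√(6731³/398600) = 5495.8 s = 91.60 min.
Node shift per orbit = (5495.8/86164) × 360° = 22.96°.
Equatorial spacing = 22.96 × 111.2 km/° = 2553 km.
At 44° latitude, spacing = 2553 × cos(44°) = 1837 km.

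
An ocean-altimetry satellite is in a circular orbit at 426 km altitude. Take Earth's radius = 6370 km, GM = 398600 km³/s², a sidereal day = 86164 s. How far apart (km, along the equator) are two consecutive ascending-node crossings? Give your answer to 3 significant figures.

2590 km

Semi-major axis a = 6370 + 426 = 6796 km. Period T = 2π√(a³/μ) = 2π√(6796³/398600) = 5575.6 s = 92.93 min.
During one orbit Earth rotates (5575.6 / 86164) × 360° = 23.30°.
At the equator that is 23.30° × (2π·6370/360) km/° = 23.30 × 111.2 = 2590 km.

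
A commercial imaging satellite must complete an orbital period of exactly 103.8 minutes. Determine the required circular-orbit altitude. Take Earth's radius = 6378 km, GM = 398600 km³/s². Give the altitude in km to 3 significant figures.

938 km

T = 103.8 min = 6228.0 s.
From T = 2π√(a³/μ): a = (μ T²/4π²)^(1/3) = (398600 × 6228.0² / 4π²)^(1/3) = 7316 km.
Altitude h = a − R = 7316 − 6378 = 938 km.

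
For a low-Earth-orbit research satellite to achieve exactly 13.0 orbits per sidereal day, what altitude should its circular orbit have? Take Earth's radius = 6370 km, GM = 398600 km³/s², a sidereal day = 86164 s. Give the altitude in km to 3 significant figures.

Required period T = 86164 / 13.0 = 6628.0 s.
From T = 2π√(a³/μ): a = (μ T²/4π²)^(1/3) = (398600 × 6628.0² / 4π²)^(1/3) = 7626 km.
Altitude h = a − R = 7626 − 6370 = 1256 km.

1260 km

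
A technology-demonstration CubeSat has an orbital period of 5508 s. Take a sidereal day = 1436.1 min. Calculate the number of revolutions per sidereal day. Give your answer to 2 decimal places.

Orbits per sidereal day = 86166 / 5508.0 = 15.644.

15.64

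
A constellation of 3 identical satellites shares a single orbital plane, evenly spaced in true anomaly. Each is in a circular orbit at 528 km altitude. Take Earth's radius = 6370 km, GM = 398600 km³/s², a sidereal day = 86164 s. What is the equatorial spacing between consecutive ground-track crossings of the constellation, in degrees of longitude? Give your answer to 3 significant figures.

7.94°

Semi-major axis a = 6370 + 528 = 6898 km. Period T = 2π√(a³/μ) = 2π√(6898³/398600) = 5701.6 s = 95.03 min.
Single-satellite node shift = (5701.6/86164) × 360° = 23.82°.
With 3 satellites evenly phased, successive equator crossings are 23.82/3 = 7.941° apart.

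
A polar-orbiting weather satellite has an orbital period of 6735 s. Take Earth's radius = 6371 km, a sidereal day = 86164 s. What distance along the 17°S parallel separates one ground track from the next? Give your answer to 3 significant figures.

2990 km

Node shift per orbit = (6735.0/86164) × 360° = 28.14°.
Equatorial spacing = 28.14 × 111.2 km/° = 3129 km.
At 17° latitude, spacing = 3129 × cos(17°) = 2992 km.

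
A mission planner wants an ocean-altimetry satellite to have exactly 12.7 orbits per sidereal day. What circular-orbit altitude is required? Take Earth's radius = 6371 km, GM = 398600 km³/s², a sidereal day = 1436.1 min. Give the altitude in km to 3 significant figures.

Required period T = 86166 / 12.7 = 6784.7 s.
From T = 2π√(a³/μ): a = (μ T²/4π²)^(1/3) = (398600 × 6784.7² / 4π²)^(1/3) = 7746 km.
Altitude h = a − R = 7746 − 6371 = 1375 km.

1380 km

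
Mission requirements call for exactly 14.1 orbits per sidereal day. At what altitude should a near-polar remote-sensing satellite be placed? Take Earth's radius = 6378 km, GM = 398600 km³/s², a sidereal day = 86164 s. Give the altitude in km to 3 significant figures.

846 km

Required period T = 86164 / 14.1 = 6110.9 s.
From T = 2π√(a³/μ): a = (μ T²/4π²)^(1/3) = (398600 × 6110.9² / 4π²)^(1/3) = 7224 km.
Altitude h = a − R = 7224 − 6378 = 846 km.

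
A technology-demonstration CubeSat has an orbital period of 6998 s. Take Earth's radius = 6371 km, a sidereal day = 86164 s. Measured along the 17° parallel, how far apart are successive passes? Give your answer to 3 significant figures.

3110 km

Node shift per orbit = (6998.0/86164) × 360° = 29.24°.
Equatorial spacing = 29.24 × 111.2 km/° = 3251 km.
At 17° latitude, spacing = 3251 × cos(17°) = 3109 km.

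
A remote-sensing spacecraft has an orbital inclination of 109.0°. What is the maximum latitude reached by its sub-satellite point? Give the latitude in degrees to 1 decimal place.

Retrograde orbit: the ground track reaches ±(180° − i) = ±(180 − 109.0) = ±71.0°.

71.0°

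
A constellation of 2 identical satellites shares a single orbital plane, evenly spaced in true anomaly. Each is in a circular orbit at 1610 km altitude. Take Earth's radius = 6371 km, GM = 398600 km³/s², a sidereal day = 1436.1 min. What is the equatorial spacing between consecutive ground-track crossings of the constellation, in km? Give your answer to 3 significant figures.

Semi-major axis a = 6371 + 1610 = 7981 km. Period T = 2π√(a³/μ) = 2π√(7981³/398600) = 7095.7 s = 118.26 min.
Single-satellite node shift = (7095.7/86166) × 360° = 29.65°.
With 2 satellites evenly phased, successive equator crossings are 29.65/2 = 14.823° apart.
That is 14.823 × 111.2 = 1648 km at the equator.

1650 km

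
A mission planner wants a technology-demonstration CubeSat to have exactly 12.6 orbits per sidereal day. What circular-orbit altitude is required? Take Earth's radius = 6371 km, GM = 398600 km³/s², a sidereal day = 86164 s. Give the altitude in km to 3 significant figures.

Required period T = 86164 / 12.6 = 6838.4 s.
From T = 2π√(a³/μ): a = (μ T²/4π²)^(1/3) = (398600 × 6838.4² / 4π²)^(1/3) = 7787 km.
Altitude h = a − R = 7787 − 6371 = 1416 km.

1420 km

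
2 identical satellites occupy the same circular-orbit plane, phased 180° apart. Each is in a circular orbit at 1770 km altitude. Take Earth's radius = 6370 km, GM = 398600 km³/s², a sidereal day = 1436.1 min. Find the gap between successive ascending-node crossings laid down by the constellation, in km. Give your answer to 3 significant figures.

Semi-major axis a = 6370 + 1770 = 8140 km. Period T = 2π√(a³/μ) = 2π√(8140³/398600) = 7308.8 s = 121.81 min.
Single-satellite node shift = (7308.8/86166) × 360° = 30.54°.
With 2 satellites evenly phased, successive equator crossings are 30.54/2 = 15.268° apart.
That is 15.268 × 111.2 = 1697 km at the equator.

1700 km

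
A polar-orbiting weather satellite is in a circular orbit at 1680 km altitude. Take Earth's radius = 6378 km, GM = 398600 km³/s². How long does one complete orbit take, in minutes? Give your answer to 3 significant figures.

120 min

Semi-major axis a = 6378 + 1680 = 8058 km. Period T = 2π√(a³/μ) = 2π√(8058³/398600) = 7198.7 s = 119.98 min.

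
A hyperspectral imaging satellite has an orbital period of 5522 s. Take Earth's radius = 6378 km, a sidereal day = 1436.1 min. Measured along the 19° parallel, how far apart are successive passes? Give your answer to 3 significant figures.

Node shift per orbit = (5522.0/86166) × 360° = 23.07°.
Equatorial spacing = 23.07 × 111.3 km/° = 2568 km.
At 19° latitude, spacing = 2568 × cos(19°) = 2428 km.

2430 km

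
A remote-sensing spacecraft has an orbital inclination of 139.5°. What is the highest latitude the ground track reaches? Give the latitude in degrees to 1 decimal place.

Retrograde orbit: the ground track reaches ±(180° − i) = ±(180 − 139.5) = ±40.5°.

40.5°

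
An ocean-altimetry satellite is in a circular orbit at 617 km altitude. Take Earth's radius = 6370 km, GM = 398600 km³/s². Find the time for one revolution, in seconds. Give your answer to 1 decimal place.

5812.3 seconds

Semi-major axis a = 6370 + 617 = 6987 km. Period T = 2π√(a³/μ) = 2π√(6987³/398600) = 5812.3 s = 96.87 min.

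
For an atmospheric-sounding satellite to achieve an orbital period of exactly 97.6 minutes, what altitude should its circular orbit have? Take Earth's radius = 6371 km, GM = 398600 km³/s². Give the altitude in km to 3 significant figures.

651 km

T = 97.6 min = 5856.0 s.
From T = 2π√(a³/μ): a = (μ T²/4π²)^(1/3) = (398600 × 5856.0² / 4π²)^(1/3) = 7022 km.
Altitude h = a − R = 7022 − 6371 = 651 km.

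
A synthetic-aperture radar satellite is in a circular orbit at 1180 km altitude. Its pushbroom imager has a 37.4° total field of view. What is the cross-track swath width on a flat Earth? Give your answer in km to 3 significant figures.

Half-angle = 37.4°/2 = 18.7°.
Swath width ≈ 2h·tan(θ/2) = 2 × 1180 × tan(18.7°) = 798.8 km.

799 km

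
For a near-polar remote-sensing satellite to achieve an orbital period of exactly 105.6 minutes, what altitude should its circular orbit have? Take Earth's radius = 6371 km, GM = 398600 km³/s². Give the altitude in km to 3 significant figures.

1030 km

T = 105.6 min = 6336.0 s.
From T = 2π√(a³/μ): a = (μ T²/4π²)^(1/3) = (398600 × 6336.0² / 4π²)^(1/3) = 7401 km.
Altitude h = a − R = 7401 − 6371 = 1030 km.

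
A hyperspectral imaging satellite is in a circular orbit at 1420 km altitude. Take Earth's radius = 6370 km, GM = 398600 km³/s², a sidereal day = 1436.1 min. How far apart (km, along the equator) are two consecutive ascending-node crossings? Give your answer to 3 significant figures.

Semi-major axis a = 6370 + 1420 = 7790 km. Period T = 2π√(a³/μ) = 2π√(7790³/398600) = 6842.5 s = 114.04 min.
During one orbit Earth rotates (6842.5 / 86166) × 360° = 28.59°.
At the equator that is 28.59° × (2π·6370/360) km/° = 28.59 × 111.2 = 3178 km.

3180 km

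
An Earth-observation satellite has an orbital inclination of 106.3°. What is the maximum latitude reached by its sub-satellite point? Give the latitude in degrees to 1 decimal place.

73.7°

Retrograde orbit: the ground track reaches ±(180° − i) = ±(180 − 106.3) = ±73.7°.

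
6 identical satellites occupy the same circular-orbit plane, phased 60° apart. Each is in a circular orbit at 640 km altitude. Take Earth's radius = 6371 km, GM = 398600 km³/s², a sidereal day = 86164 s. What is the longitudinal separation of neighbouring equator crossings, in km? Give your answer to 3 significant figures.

452 km

Semi-major axis a = 6371 + 640 = 7011 km. Period T = 2π√(a³/μ) = 2π√(7011³/398600) = 5842.3 s = 97.37 min.
Single-satellite node shift = (5842.3/86164) × 360° = 24.41°.
With 6 satellites evenly phased, successive equator crossings are 24.41/6 = 4.068° apart.
That is 4.068 × 111.2 = 452 km at the equator.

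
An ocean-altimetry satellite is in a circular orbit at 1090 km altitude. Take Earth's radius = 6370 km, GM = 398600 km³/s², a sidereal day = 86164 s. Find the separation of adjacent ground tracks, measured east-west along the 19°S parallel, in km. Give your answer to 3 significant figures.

Semi-major axis a = 6370 + 1090 = 7460 km. Period T = 2π√(a³/μ) = 2π√(7460³/398600) = 6412.4 s = 106.87 min.
Node shift per orbit = (6412.4/86164) × 360° = 26.79°.
Equatorial spacing = 26.79 × 111.2 km/° = 2979 km.
At 19° latitude, spacing = 2979 × cos(19°) = 2816 km.

2820 km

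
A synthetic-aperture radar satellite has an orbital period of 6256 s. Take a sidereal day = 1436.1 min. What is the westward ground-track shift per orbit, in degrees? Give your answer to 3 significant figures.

26.1°

During one orbit Earth rotates (6256.0 / 86166) × 360° = 26.14°.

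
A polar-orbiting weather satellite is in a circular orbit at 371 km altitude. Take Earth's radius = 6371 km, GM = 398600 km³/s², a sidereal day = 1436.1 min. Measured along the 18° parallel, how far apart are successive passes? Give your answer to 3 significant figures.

Semi-major axis a = 6371 + 371 = 6742 km. Period T = 2π√(a³/μ) = 2π√(6742³/398600) = 5509.3 s = 91.82 min.
Node shift per orbit = (5509.3/86166) × 360° = 23.02°.
Equatorial spacing = 23.02 × 111.2 km/° = 2559 km.
At 18° latitude, spacing = 2559 × cos(18°) = 2434 km.

2430 km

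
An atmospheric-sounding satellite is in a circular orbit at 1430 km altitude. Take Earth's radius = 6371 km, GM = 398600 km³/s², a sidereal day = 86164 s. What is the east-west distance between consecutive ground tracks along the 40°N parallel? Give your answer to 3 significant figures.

2440 km

Semi-major axis a = 6371 + 1430 = 7801 km. Period T = 2π√(a³/μ) = 2π√(7801³/398600) = 6857.0 s = 114.28 min.
Node shift per orbit = (6857.0/86164) × 360° = 28.65°.
Equatorial spacing = 28.65 × 111.2 km/° = 3186 km.
At 40° latitude, spacing = 3186 × cos(40°) = 2440 km.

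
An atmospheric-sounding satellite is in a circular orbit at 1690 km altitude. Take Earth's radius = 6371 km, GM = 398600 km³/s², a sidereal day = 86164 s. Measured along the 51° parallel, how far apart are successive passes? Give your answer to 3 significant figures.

Semi-major axis a = 6371 + 1690 = 8061 km. Period T = 2π√(a³/μ) = 2π√(8061³/398600) = 7202.7 s = 120.04 min.
Node shift per orbit = (7202.7/86164) × 360° = 30.09°.
Equatorial spacing = 30.09 × 111.2 km/° = 3346 km.
At 51° latitude, spacing = 3346 × cos(51°) = 2106 km.

2110 km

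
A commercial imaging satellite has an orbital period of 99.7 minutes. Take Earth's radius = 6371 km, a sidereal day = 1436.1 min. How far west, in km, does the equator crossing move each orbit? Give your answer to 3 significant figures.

T = 99.7 min = 5982.0 s.
During one orbit Earth rotates (5982.0 / 86166) × 360° = 24.99°.
At the equator that is 24.99° × (2π·6371/360) km/° = 24.99 × 111.2 = 2779 km.

2780 km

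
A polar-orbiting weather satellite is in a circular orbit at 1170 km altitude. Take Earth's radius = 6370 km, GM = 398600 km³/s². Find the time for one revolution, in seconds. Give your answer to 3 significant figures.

Semi-major axis a = 6370 + 1170 = 7540 km. Period T = 2π√(a³/μ) = 2π√(7540³/398600) = 6515.8 s = 108.60 min.

6520 seconds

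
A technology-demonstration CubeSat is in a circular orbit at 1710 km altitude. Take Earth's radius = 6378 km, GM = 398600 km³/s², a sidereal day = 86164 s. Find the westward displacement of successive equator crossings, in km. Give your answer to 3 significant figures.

3370 km

Semi-major axis a = 6378 + 1710 = 8088 km. Period T = 2π√(a³/μ) = 2π√(8088³/398600) = 7238.9 s = 120.65 min.
During one orbit Earth rotates (7238.9 / 86164) × 360° = 30.24°.
At the equator that is 30.24° × (2π·6378/360) km/° = 30.24 × 111.3 = 3367 km.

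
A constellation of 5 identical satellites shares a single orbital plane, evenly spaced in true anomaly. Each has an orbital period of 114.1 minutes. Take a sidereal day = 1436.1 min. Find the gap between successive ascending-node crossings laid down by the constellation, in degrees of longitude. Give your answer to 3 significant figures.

T = 114.1 min = 6846.0 s.
Single-satellite node shift = (6846.0/86166) × 360° = 28.60°.
With 5 satellites evenly phased, successive equator crossings are 28.60/5 = 5.720° apart.

5.72°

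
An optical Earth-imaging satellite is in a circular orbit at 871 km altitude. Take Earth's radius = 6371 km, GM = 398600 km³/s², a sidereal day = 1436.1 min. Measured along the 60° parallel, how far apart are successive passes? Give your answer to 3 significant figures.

Semi-major axis a = 6371 + 871 = 7242 km. Period T = 2π√(a³/μ) = 2π√(7242³/398600) = 6133.4 s = 102.22 min.
Node shift per orbit = (6133.4/86166) × 360° = 25.63°.
Equatorial spacing = 25.63 × 111.2 km/° = 2849 km.
At 60° latitude, spacing = 2849 × cos(60°) = 1425 km.

1420 km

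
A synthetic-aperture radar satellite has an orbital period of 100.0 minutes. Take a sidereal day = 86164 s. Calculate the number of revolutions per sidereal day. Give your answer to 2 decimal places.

14.36

T = 100.0 min = 6000.0 s.
Orbits per sidereal day = 86164 / 6000.0 = 14.361.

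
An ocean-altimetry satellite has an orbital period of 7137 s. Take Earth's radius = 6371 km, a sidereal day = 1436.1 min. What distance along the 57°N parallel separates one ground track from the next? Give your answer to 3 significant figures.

Node shift per orbit = (7137.0/86166) × 360° = 29.82°.
Equatorial spacing = 29.82 × 111.2 km/° = 3316 km.
At 57° latitude, spacing = 3316 × cos(57°) = 1806 km.

1810 km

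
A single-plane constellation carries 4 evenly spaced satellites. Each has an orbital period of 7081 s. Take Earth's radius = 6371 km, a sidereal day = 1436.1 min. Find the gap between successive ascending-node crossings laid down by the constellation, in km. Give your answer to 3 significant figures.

822 km

Single-satellite node shift = (7081.0/86166) × 360° = 29.58°.
With 4 satellites evenly phased, successive equator crossings are 29.58/4 = 7.396° apart.
That is 7.396 × 111.2 = 822 km at the equator.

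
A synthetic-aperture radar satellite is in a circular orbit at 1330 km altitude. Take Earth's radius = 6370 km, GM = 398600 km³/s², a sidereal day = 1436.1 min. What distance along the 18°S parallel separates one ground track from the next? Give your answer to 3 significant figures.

2970 km

Semi-major axis a = 6370 + 1330 = 7700 km. Period T = 2π√(a³/μ) = 2π√(7700³/398600) = 6724.3 s = 112.07 min.
Node shift per orbit = (6724.3/86166) × 360° = 28.09°.
Equatorial spacing = 28.09 × 111.2 km/° = 3123 km.
At 18° latitude, spacing = 3123 × cos(18°) = 2971 km.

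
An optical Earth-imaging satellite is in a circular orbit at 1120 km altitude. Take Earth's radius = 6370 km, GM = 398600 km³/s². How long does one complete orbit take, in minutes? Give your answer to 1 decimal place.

107.5 min

Semi-major axis a = 6370 + 1120 = 7490 km. Period T = 2π√(a³/μ) = 2π√(7490³/398600) = 6451.1 s = 107.52 min.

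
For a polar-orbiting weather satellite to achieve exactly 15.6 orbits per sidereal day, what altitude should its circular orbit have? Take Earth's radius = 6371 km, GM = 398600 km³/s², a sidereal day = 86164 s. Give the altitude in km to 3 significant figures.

Required period T = 86164 / 15.6 = 5523.3 s.
From T = 2π√(a³/μ): a = (μ T²/4π²)^(1/3) = (398600 × 5523.3² / 4π²)^(1/3) = 6753 km.
Altitude h = a − R = 6753 − 6371 = 382 km.

382 km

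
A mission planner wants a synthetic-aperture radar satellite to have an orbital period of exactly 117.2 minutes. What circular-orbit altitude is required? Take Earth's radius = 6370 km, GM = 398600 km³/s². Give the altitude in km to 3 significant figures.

1560 km

T = 117.2 min = 7032.0 s.
From T = 2π√(a³/μ): a = (μ T²/4π²)^(1/3) = (398600 × 7032.0² / 4π²)^(1/3) = 7933 km.
Altitude h = a − R = 7933 − 6370 = 1563 km.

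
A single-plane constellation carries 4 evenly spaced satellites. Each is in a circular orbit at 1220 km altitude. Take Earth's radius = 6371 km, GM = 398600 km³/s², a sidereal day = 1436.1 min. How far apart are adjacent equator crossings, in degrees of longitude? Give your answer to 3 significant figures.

6.87°

Semi-major axis a = 6371 + 1220 = 7591 km. Period T = 2π√(a³/μ) = 2π√(7591³/398600) = 6582.0 s = 109.70 min.
Single-satellite node shift = (6582.0/86166) × 360° = 27.50°.
With 4 satellites evenly phased, successive equator crossings are 27.50/4 = 6.875° apart.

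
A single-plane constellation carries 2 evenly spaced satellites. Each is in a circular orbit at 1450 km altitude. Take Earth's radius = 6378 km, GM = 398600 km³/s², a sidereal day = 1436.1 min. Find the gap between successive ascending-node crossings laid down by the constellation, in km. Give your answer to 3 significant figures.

Semi-major axis a = 6378 + 1450 = 7828 km. Period T = 2π√(a³/μ) = 2π√(7828³/398600) = 6892.7 s = 114.88 min.
Single-satellite node shift = (6892.7/86166) × 360° = 28.80°.
With 2 satellites evenly phased, successive equator crossings are 28.80/2 = 14.399° apart.
That is 14.399 × 111.3 = 1603 km at the equator.

1600 km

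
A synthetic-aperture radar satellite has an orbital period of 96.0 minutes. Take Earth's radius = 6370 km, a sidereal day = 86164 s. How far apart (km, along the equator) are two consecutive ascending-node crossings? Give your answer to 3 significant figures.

2680 km

T = 96.0 min = 5760.0 s.
During one orbit Earth rotates (5760.0 / 86164) × 360° = 24.07°.
At the equator that is 24.07° × (2π·6370/360) km/° = 24.07 × 111.2 = 2676 km.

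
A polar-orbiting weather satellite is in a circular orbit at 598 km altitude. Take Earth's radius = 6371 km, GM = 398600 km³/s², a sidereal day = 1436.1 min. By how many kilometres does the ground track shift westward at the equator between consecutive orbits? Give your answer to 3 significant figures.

Semi-major axis a = 6371 + 598 = 6969 km. Period T = 2π√(a³/μ) = 2π√(6969³/398600) = 5789.8 s = 96.50 min.
During one orbit Earth rotates (5789.8 / 86166) × 360° = 24.19°.
At the equator that is 24.19° × (2π·6371/360) km/° = 24.19 × 111.2 = 2690 km.

2690 km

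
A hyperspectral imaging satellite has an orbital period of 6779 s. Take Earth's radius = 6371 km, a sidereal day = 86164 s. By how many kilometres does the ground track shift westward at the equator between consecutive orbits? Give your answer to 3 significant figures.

During one orbit Earth rotates (6779.0 / 86164) × 360° = 28.32°.
At the equator that is 28.32° × (2π·6371/360) km/° = 28.32 × 111.2 = 3149 km.

3150 km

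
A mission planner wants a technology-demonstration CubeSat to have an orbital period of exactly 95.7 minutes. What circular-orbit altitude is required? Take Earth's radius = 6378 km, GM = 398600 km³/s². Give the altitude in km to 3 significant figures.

T = 95.7 min = 5742.0 s.
From T = 2π√(a³/μ): a = (μ T²/4π²)^(1/3) = (398600 × 5742.0² / 4π²)^(1/3) = 6931 km.
Altitude h = a − R = 6931 − 6378 = 553 km.

553 km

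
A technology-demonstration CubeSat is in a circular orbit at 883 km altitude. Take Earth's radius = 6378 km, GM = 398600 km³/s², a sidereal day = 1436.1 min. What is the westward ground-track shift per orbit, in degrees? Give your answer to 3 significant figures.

25.7°

Semi-major axis a = 6378 + 883 = 7261 km. Period T = 2π√(a³/μ) = 2π√(7261³/398600) = 6157.5 s = 102.63 min.
During one orbit Earth rotates (6157.5 / 86166) × 360° = 25.73°.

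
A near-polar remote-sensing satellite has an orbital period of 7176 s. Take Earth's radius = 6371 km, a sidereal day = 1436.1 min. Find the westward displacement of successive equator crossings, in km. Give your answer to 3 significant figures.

3330 km

During one orbit Earth rotates (7176.0 / 86166) × 360° = 29.98°.
At the equator that is 29.98° × (2π·6371/360) km/° = 29.98 × 111.2 = 3334 km.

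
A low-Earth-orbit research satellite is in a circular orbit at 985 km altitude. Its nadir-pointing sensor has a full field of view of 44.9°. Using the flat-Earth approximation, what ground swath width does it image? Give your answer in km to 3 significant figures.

Half-angle = 44.9°/2 = 22.45°.
Swath width ≈ 2h·tan(θ/2) = 2 × 985 × tan(22.45°) = 814.0 km.

814 km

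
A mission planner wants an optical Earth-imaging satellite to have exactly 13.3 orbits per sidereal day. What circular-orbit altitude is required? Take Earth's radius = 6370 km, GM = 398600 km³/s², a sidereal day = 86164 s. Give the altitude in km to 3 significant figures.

1140 km

Required period T = 86164 / 13.3 = 6478.5 s.
From T = 2π√(a³/μ): a = (μ T²/4π²)^(1/3) = (398600 × 6478.5² / 4π²)^(1/3) = 7511 km.
Altitude h = a − R = 7511 − 6370 = 1141 km.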